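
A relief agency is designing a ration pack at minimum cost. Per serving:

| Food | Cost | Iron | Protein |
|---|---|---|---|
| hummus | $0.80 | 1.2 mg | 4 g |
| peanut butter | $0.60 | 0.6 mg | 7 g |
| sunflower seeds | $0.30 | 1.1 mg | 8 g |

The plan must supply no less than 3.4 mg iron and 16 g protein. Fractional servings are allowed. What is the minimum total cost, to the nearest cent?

$0.93

Check every corner: each single food scaled to meet both minima, and each pair solved so both constraints bind.
hummus only: max(3.4/1.2, 16/4) = 4 servings → $3.20.
peanut butter only: max(3.4/0.6, 16/7) = 5.667 servings → $3.40.
sunflower seeds only: max(3.4/1.1, 16/8) = 3.091 servings → $0.93.
hummus + peanut butter with both tight: 2.367 servings and 0.9333 servings → $2.45.
hummus + sunflower seeds with both tight: 1.846 servings and 1.077 servings → $1.80.
peanut butter + sunflower seeds with both targets exact would need a negative amount; discard.
The minimum over all feasible corners is $0.93.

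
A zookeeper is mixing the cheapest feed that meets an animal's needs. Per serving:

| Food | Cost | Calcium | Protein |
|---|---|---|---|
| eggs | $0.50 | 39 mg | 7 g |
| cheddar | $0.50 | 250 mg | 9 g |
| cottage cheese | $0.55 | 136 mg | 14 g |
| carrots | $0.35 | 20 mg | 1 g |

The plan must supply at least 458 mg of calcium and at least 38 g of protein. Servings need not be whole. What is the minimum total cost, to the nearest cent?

$1.57

eggs only: max(458/39, 38/7) = 11.74 servings → $5.87.
cheddar only: max(458/250, 38/9) = 4.222 servings → $2.11.
cottage cheese only: max(458/136, 38/14) = 3.368 servings → $1.85.
carrots only: max(458/20, 38/1) = 38 servings → $13.30.
eggs + cheddar with both tight: 3.844 servings and 1.232 servings → $2.54.
eggs + cottage cheese: intersection lies outside the first quadrant.
eggs + carrots with both tight: 2.99 servings and 17.07 servings → $7.47.
cheddar + cottage cheese with both tight: 0.5466 servings and 2.363 servings → $1.57.
cheddar + carrots: the both-tight solution has a negative serving — not a feasible corner.
cottage cheese + carrots with both tight: 2.097 servings and 8.639 servings → $4.18.
Cheapest feasible corner: $1.57.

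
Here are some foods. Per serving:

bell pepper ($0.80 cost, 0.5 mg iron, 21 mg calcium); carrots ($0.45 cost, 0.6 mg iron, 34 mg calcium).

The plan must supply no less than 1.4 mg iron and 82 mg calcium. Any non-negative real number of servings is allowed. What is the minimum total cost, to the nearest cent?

Two binding constraints pin down two serving amounts, so the optimal mix uses at most two foods. The candidates are each food alone (scaled to the tighter of iron/calcium) and each pair with both constraints tight.
bell pepper only: max(1.4/0.5, 82/21) = 3.905 servings → $3.12.
carrots only: max(1.4/0.6, 82/34) = 2.412 servings → $1.09.
bell pepper + carrots with both targets exact would need a negative amount; discard.
So the least-cost plan costs $1.09.

$1.09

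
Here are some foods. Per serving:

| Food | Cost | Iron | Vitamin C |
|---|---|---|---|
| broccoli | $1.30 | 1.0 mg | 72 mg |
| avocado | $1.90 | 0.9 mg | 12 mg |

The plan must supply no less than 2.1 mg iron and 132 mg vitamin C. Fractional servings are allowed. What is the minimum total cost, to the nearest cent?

$2.73

Compare the cost at each extreme point of the feasible region.
broccoli only: max(2.1/1.0, 132/72) = 2.1 servings → $2.73.
avocado only: max(2.1/0.9, 132/12) = 11 servings → $20.90.
broccoli + avocado with both tight: 1.773 servings and 0.3636 servings → $3.00.
Cheapest feasible corner: $2.73.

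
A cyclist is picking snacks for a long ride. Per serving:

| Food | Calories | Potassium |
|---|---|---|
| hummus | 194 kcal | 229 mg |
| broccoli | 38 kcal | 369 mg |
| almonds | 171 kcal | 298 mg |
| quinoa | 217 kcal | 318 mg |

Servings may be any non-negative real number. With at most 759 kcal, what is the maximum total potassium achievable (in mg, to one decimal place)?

Potassium per kcal: broccoli 9.711, almonds 1.743, quinoa 1.465, hummus 1.18.
With no serving limits, spend the whole calories allowance on broccoli: 759 kcal / 38 kcal × 369 mg = 7370.3 mg.

7370.3 mg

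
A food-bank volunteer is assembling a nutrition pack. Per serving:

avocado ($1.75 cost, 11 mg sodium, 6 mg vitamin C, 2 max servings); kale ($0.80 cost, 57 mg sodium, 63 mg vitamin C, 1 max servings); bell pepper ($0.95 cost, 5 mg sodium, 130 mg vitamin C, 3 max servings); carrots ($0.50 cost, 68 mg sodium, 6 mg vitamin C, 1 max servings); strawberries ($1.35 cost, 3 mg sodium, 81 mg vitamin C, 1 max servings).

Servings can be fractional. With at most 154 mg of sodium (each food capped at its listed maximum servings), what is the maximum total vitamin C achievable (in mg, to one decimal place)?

551.0 mg

Vitamin C per mg sodium: strawberries 27, bell pepper 26, kale 1.105, avocado 0.5455, carrots 0.08824.
Take 1 serving of strawberries: uses 3 mg sodium, +81.0 mg vitamin C (running total 81.0 mg).
Take 3 servings of bell pepper: uses 15 mg sodium, +390.0 mg vitamin C (running total 471.0 mg).
Take 1 serving of kale: uses 57 mg sodium, +63.0 mg vitamin C (running total 534.0 mg).
Take 2 servings of avocado: uses 22 mg sodium, +12.0 mg vitamin C (running total 546.0 mg).
Take 0.8382 servings of carrots: uses 57 mg sodium, +5.0 mg vitamin C (running total 551.0 mg).
Filling greedily by vitamin C-per-mg sodium is optimal for one linear limit, giving 551.0 mg.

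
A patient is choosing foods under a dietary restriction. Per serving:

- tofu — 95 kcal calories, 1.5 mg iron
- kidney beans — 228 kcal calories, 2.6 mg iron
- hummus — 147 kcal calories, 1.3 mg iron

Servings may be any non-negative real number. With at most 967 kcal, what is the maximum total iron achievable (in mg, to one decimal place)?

15.3 mg

Iron per kcal: tofu 0.01579, kidney beans 0.0114, hummus 0.008844.
With no serving limits, spend the whole calories allowance on tofu: 967 kcal / 95 kcal × 1.5 mg = 15.3 mg.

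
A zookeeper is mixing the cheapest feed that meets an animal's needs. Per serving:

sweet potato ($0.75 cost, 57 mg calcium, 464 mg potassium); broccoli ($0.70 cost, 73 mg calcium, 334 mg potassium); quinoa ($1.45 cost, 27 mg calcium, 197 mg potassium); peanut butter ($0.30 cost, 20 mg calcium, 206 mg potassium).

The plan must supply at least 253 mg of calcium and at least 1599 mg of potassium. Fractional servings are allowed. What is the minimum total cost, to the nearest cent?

$2.84

An LP optimum is at a vertex; with two nutrient constraints at most two foods are used. Check each candidate.
sweet potato only: max(253/57, 1599/464) = 4.439 servings → $3.33.
broccoli only: max(253/73, 1599/334) = 4.787 servings → $3.35.
quinoa only: max(253/27, 1599/197) = 9.37 servings → $13.59.
peanut butter only: max(253/20, 1599/206) = 12.65 servings → $3.79.
sweet potato + broccoli with both tight: 2.172 servings and 1.77 servings → $2.87.
sweet potato + quinoa: intersection lies outside the first quadrant.
sweet potato + peanut butter: intersection lies outside the first quadrant.
broccoli + quinoa with both tight: 1.243 servings and 6.009 servings → $9.58.
broccoli + peanut butter with both tight: 2.409 servings and 3.856 servings → $2.84.
quinoa + peanut butter with both targets exact would need a negative amount; discard.
Cheapest feasible corner: $2.84.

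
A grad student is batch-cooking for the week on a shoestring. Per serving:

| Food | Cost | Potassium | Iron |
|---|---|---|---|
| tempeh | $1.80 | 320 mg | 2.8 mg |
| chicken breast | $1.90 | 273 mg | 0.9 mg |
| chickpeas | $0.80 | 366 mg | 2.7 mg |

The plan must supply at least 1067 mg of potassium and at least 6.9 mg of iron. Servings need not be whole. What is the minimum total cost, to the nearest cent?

A basic optimal solution has at most two foods positive. Try each food alone and each pair with both targets met exactly.
tempeh only: max(1067/320, 6.9/2.8) = 3.334 servings → $6.00.
chicken breast only: max(1067/273, 6.9/0.9) = 7.667 servings → $14.57.
chickpeas only: max(1067/366, 6.9/2.7) = 2.915 servings → $2.33.
tempeh + chicken breast with both tight: 1.938 servings and 1.636 servings → $6.60.
tempeh + chickpeas: the both-tight solution has a negative serving — not a feasible corner.
chicken breast + chickpeas with both tight: 0.872 servings and 2.265 servings → $3.47.
So the least-cost plan costs $2.33.

$2.33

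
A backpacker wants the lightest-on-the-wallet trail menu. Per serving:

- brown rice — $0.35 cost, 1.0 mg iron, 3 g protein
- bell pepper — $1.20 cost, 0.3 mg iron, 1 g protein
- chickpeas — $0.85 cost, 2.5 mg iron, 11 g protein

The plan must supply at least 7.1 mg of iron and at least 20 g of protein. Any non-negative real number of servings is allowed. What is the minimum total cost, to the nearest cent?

$2.41

This is a tiny linear program; its minimum lies at a vertex of the feasible set. List the vertices and price them.
brown rice only: max(7.1/1.0, 20/3) = 7.1 servings → $2.48.
bell pepper only: max(7.1/0.3, 20/1) = 23.67 servings → $28.40.
chickpeas only: max(7.1/2.5, 20/11) = 2.84 servings → $2.41.
brown rice + bell pepper: the both-tight solution has a negative serving — not a feasible corner.
brown rice + chickpeas with both targets exact would need a negative amount; discard.
bell pepper + chickpeas: the both-tight solution has a negative serving — not a feasible corner.
So the least-cost plan costs $2.41.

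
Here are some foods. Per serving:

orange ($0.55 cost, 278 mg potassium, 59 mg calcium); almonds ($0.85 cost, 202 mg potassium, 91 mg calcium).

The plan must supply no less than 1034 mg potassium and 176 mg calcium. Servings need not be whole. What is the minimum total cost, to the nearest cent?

$2.05

orange only: max(1034/278, 176/59) = 3.719 servings → $2.05.
almonds only: max(1034/202, 176/91) = 5.119 servings → $4.35.
orange + almonds: intersection lies outside the first quadrant.
The minimum over all feasible corners is $2.05.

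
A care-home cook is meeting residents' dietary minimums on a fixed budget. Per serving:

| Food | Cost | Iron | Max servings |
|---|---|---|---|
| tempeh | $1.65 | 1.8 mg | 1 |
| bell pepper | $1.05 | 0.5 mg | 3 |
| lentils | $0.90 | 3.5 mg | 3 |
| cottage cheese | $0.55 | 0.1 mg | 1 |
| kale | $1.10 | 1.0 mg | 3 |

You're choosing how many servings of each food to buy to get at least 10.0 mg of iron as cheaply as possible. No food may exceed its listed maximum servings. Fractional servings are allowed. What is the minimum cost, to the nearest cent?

$2.57

Cost per mg of iron: lentils $0.2571, tempeh $0.9167, kale $1.1000, bell pepper $2.1000, cottage cheese $5.5000.
Take 2.857 servings of lentils: +10.0 mg iron for $2.57 (total $2.57, still need 0.0 mg).
Greedy by cheapest-per-mg is optimal for a single linear constraint, so the minimum cost is $2.57.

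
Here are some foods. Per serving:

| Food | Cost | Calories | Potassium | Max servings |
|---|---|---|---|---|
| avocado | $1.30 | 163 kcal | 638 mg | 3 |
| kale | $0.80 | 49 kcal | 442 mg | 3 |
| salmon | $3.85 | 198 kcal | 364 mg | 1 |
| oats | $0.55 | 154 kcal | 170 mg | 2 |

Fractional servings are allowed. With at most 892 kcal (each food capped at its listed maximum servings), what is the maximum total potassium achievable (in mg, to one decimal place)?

3668.0 mg

Potassium per kcal: kale 9.02, avocado 3.914, salmon 1.838, oats 1.104.
Take 3 servings of kale: uses 147 kcal, +1326.0 mg potassium (running total 1326.0 mg).
Take 3 servings of avocado: uses 489 kcal, +1914.0 mg potassium (running total 3240.0 mg).
Take 1 serving of salmon: uses 198 kcal, +364.0 mg potassium (running total 3604.0 mg).
Take 0.3766 servings of oats: uses 58 kcal, +64.0 mg potassium (running total 3668.0 mg).
Filling greedily by potassium-per-kcal is optimal for one linear limit, giving 3668.0 mg.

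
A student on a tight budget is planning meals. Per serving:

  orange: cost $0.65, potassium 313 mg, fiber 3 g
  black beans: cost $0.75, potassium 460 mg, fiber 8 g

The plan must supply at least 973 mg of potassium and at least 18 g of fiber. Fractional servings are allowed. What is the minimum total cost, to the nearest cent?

$1.69

An LP optimum is at a vertex; with two nutrient constraints at most two foods are used. Check each candidate.
orange only: max(973/313, 18/3) = 6 servings → $3.90.
black beans only: max(973/460, 18/8) = 2.25 servings → $1.69.
orange + black beans: the both-tight solution has a negative serving — not a feasible corner.
The minimum over all feasible corners is $1.69.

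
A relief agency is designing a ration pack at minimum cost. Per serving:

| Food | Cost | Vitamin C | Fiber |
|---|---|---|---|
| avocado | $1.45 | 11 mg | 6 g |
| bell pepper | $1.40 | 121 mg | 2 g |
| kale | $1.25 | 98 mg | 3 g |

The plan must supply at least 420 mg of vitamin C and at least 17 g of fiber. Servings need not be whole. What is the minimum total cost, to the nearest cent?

A basic optimal solution has at most two foods positive. Try each food alone and each pair with both targets met exactly.
avocado only: max(420/11, 17/6) = 38.18 servings → $55.36.
bell pepper only: max(420/121, 17/2) = 8.5 servings → $11.90.
kale only: max(420/98, 17/3) = 5.667 servings → $7.08.
avocado + bell pepper with both tight: 1.729 servings and 3.314 servings → $7.15.
avocado + kale with both tight: 0.7315 servings and 4.204 servings → $6.32.
bell pepper + kale with both targets exact would need a negative amount; discard.
The minimum over all feasible corners is $6.32.

$6.32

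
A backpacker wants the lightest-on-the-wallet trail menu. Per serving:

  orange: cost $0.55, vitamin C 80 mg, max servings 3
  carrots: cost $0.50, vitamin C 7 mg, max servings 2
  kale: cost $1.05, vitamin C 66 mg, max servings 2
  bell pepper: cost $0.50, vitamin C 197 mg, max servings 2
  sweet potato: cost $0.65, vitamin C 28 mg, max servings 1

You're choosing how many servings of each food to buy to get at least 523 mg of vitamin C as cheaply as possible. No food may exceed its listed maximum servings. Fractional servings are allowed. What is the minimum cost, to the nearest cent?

Cost per mg of vitamin C: bell pepper $0.0025, orange $0.0069, kale $0.0159, sweet potato $0.0232, carrots $0.0714.
Take 2 servings of bell pepper: +394.0 mg vitamin C for $1.00 (total $1.00, still need 129.0 mg).
Take 1.613 servings of orange: +129.0 mg vitamin C for $0.89 (total $1.89, still need 0.0 mg).
Filling from the cheapest source first is optimal under one linear minimum: $1.89.

$1.89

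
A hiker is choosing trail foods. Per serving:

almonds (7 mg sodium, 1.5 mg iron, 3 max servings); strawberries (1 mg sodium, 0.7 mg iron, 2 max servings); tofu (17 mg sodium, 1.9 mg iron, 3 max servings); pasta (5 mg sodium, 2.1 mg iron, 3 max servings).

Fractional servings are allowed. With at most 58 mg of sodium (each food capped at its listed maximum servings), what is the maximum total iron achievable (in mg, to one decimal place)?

14.4 mg

Iron per mg sodium: strawberries 0.7, pasta 0.42, almonds 0.2143, tofu 0.1118.
Take 2 servings of strawberries: uses 2 mg sodium, +1.4 mg iron (running total 1.4 mg).
Take 3 servings of pasta: uses 15 mg sodium, +6.3 mg iron (running total 7.7 mg).
Take 3 servings of almonds: uses 21 mg sodium, +4.5 mg iron (running total 12.2 mg).
Take 1.176 servings of tofu: uses 20 mg sodium, +2.2 mg iron (running total 14.4 mg).
Filling greedily by iron-per-mg sodium is optimal for one linear limit, giving 14.4 mg.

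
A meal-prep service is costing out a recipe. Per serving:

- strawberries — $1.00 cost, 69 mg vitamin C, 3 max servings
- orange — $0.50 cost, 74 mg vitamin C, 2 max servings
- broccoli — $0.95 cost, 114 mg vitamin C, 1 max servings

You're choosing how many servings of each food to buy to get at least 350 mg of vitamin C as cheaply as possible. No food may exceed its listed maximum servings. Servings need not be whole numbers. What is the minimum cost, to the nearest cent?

$3.23

Cost per mg of vitamin C: orange $0.0068, broccoli $0.0083, strawberries $0.0145.
Take 2 servings of orange: +148.0 mg vitamin C for $1.00 (total $1.00, still need 202.0 mg).
Take 1 serving of broccoli: +114.0 mg vitamin C for $0.95 (total $1.95, still need 88.0 mg).
Take 1.275 servings of strawberries: +88.0 mg vitamin C for $1.28 (total $3.23, still need 0.0 mg).
Greedy by cheapest-per-mg is optimal for a single linear constraint, so the minimum cost is $3.23.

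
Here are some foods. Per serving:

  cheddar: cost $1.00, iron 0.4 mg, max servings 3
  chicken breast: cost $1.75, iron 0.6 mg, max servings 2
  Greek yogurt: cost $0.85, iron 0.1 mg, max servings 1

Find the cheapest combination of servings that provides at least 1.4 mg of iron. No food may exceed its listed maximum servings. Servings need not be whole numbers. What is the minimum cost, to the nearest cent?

$3.58

Cost per mg of iron: cheddar $2.5000, chicken breast $2.9167, Greek yogurt $8.5000.
Take 3 servings of cheddar: +1.2 mg iron for $3.00 (total $3.00, still need 0.2 mg).
Take 0.3333 servings of chicken breast: +0.2 mg iron for $0.58 (total $3.58, still need 0.0 mg).
Greedy by cheapest-per-mg is optimal for a single linear constraint, so the minimum cost is $3.58.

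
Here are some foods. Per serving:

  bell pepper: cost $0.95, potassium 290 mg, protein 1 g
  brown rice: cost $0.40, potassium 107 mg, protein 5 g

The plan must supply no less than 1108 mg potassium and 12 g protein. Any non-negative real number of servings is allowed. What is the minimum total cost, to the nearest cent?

$3.72

At the optimum either one food covers both requirements or two foods hit both targets exactly; no other combination can be cheaper.
bell pepper only: max(1108/290, 12/1) = 12 servings → $11.40.
brown rice only: max(1108/107, 12/5) = 10.36 servings → $4.14.
bell pepper + brown rice with both tight: 3.169 servings and 1.766 servings → $3.72.
The minimum over all feasible corners is $3.72.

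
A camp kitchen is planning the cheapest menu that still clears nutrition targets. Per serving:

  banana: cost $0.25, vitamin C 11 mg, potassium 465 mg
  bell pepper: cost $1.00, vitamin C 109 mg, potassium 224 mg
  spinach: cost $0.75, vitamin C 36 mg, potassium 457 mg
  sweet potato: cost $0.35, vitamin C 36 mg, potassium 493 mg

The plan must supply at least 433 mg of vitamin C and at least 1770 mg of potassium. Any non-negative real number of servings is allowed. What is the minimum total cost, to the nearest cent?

$4.01

For a min-cost LP with two ≥-constraints, a basic feasible solution has at most two positive variables.
banana only: max(433/11, 1770/465) = 39.36 servings → $9.84.
bell pepper only: max(433/109, 1770/224) = 7.902 servings → $7.90.
spinach only: max(433/36, 1770/457) = 12.03 servings → $9.02.
sweet potato only: max(433/36, 1770/493) = 12.03 servings → $4.21.
banana + bell pepper with both tight: 1.99 servings and 3.772 servings → $4.27.
banana + spinach: intersection lies outside the first quadrant.
banana + sweet potato: the both-tight solution has a negative serving — not a feasible corner.
bell pepper + spinach with both tight: 3.214 servings and 2.298 servings → $4.94.
bell pepper + sweet potato with both tight: 3.279 servings and 2.101 servings → $4.01.
spinach + sweet potato with both targets exact would need a negative amount; discard.
So the least-cost plan costs $4.01.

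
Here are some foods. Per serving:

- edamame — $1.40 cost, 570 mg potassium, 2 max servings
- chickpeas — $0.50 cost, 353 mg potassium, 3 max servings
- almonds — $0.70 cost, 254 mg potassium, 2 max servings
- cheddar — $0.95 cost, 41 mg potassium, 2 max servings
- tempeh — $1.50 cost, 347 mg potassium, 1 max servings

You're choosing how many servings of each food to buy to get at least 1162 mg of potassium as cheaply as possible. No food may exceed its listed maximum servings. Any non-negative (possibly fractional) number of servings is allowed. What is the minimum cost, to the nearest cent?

$1.75

Cost per mg of potassium: chickpeas $0.0014, edamame $0.0025, almonds $0.0028, tempeh $0.0043, cheddar $0.0232.
Take 3 servings of chickpeas: +1059.0 mg potassium for $1.50 (total $1.50, still need 103.0 mg).
Take 0.1807 servings of edamame: +103.0 mg potassium for $0.25 (total $1.75, still need 0.0 mg).
Greedy by cheapest-per-mg is optimal for a single linear constraint, so the minimum cost is $1.75.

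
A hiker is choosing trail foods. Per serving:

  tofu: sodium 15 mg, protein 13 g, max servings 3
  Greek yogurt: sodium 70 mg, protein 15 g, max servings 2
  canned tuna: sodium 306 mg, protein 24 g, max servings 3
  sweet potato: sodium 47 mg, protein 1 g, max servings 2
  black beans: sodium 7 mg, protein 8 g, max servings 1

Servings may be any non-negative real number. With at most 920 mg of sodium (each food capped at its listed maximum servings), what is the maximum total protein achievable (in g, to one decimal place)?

Protein per mg sodium: black beans 1.143, tofu 0.8667, Greek yogurt 0.2143, canned tuna 0.07843, sweet potato 0.02128.
Take 1 serving of black beans: uses 7 mg sodium, +8.0 g protein (running total 8.0 g).
Take 3 servings of tofu: uses 45 mg sodium, +39.0 g protein (running total 47.0 g).
Take 2 servings of Greek yogurt: uses 140 mg sodium, +30.0 g protein (running total 77.0 g).
Take 2.379 servings of canned tuna: uses 728 mg sodium, +57.1 g protein (running total 134.1 g).
Filling greedily by protein-per-mg sodium is optimal for one linear limit, giving 134.1 g.

134.1 g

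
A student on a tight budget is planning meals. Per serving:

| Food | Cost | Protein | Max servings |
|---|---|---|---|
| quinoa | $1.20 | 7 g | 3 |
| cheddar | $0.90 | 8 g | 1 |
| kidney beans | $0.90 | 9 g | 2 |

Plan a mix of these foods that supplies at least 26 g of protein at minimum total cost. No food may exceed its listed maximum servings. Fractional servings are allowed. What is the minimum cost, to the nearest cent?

$2.70

Cost per g of protein: kidney beans $0.1000, cheddar $0.1125, quinoa $0.1714.
Take 2 servings of kidney beans: +18.0 g protein for $1.80 (total $1.80, still need 8.0 g).
Take 1 serving of cheddar: +8.0 g protein for $0.90 (total $2.70, still need 0.0 g).
Greedy by cheapest-per-g is optimal for a single linear constraint, so the minimum cost is $2.70.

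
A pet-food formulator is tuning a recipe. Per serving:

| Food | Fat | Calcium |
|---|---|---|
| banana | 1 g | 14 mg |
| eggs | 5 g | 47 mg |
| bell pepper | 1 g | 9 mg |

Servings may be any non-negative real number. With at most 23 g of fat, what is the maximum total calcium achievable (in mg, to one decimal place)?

Calcium per g fat: banana 14, eggs 9.4, bell pepper 9.
With no serving limits, spend the whole fat allowance on banana: 23 g / 1 g × 14 mg = 322.0 mg.

322.0 mg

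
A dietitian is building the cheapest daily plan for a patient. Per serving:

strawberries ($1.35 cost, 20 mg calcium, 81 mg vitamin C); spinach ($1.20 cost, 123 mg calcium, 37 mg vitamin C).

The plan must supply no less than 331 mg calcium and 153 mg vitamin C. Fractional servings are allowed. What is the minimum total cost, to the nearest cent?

Minimising a linear cost over {calcium ≥ 331, vitamin C ≥ 153, servings ≥ 0} — the optimum is at a vertex, using one or two foods.
strawberries only: max(331/20, 153/81) = 16.55 servings → $22.34.
spinach only: max(331/123, 153/37) = 4.135 servings → $4.96.
strawberries + spinach with both tight: 0.7126 servings and 2.575 servings → $4.05.
So the least-cost plan costs $4.05.

$4.05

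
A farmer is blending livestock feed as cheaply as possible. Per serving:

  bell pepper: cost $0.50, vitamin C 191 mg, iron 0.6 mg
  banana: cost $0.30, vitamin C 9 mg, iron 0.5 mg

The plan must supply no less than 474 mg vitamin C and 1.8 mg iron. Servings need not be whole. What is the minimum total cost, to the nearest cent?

The cheapest plan sits at a corner of the feasible region — with two constraints it uses at most two foods.
bell pepper only: max(474/191, 1.8/0.6) = 3 servings → $1.50.
banana only: max(474/9, 1.8/0.5) = 52.67 servings → $15.80.
bell pepper + banana with both tight: 2.451 servings and 0.6593 servings → $1.42.
So the least-cost plan costs $1.42.

$1.42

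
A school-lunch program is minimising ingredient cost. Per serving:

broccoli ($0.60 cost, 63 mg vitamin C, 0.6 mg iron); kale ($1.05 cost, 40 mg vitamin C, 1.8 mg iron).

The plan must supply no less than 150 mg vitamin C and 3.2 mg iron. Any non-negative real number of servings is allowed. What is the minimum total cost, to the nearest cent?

$2.26

Compare the cost at each extreme point of the feasible region.
broccoli only: max(150/63, 3.2/0.6) = 5.333 servings → $3.20.
kale only: max(150/40, 3.2/1.8) = 3.75 servings → $3.94.
broccoli + kale with both tight: 1.588 servings and 1.248 servings → $2.26.
So the least-cost plan costs $2.26.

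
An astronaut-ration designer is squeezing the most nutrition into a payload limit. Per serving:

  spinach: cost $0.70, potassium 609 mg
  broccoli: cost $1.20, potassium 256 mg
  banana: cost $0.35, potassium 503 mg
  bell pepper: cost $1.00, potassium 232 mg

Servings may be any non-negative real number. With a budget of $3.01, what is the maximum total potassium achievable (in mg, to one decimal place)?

Potassium per dollar: banana 1437, spinach 870, bell pepper 232, broccoli 213.3.
With no serving limits, spend the whole cost allowance on banana: $3.01 / $0.35 × 503 mg = 4325.8 mg.

4325.8 mg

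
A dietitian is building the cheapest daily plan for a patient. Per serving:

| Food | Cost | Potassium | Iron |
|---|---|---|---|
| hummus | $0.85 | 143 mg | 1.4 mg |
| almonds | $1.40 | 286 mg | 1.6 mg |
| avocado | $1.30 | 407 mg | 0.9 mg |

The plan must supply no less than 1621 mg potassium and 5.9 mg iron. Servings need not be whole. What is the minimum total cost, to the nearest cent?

$6.02

With two linear requirements the optimum uses one or two foods; enumerate the corners.
hummus only: max(1621/143, 5.9/1.4) = 11.34 servings → $9.64.
almonds only: max(1621/286, 5.9/1.6) = 5.668 servings → $7.93.
avocado only: max(1621/407, 5.9/0.9) = 6.556 servings → $8.52.
hummus + almonds: the both-tight solution has a negative serving — not a feasible corner.
hummus + avocado with both tight: 2.136 servings and 3.232 servings → $6.02.
almonds + avocado with both tight: 2.393 servings and 2.301 servings → $6.34.
The minimum over all feasible corners is $6.02.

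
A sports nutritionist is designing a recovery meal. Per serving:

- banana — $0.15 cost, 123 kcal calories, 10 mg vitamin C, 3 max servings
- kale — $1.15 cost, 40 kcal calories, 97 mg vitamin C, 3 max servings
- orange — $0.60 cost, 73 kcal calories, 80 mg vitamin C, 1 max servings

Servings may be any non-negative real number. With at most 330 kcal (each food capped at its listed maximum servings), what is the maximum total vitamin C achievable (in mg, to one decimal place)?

Vitamin C per kcal: kale 2.425, orange 1.096, banana 0.0813.
Take 3 servings of kale: uses 120 kcal, +291.0 mg vitamin C (running total 291.0 mg).
Take 1 serving of orange: uses 73 kcal, +80.0 mg vitamin C (running total 371.0 mg).
Take 1.114 servings of banana: uses 137 kcal, +11.1 mg vitamin C (running total 382.1 mg).
Filling greedily by vitamin C-per-kcal is optimal for one linear limit, giving 382.1 mg.

382.1 mg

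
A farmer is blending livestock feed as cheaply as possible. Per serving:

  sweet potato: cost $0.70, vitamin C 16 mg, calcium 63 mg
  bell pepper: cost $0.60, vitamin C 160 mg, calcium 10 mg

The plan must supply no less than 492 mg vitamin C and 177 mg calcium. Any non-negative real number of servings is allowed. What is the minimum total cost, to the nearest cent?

The cheapest plan sits at a corner of the feasible region — with two constraints it uses at most two foods.
sweet potato only: max(492/16, 177/63) = 30.75 servings → $21.52.
bell pepper only: max(492/160, 177/10) = 17.7 servings → $10.62.
sweet potato + bell pepper with both tight: 2.359 servings and 2.839 servings → $3.35.
So the least-cost plan costs $3.35.

$3.35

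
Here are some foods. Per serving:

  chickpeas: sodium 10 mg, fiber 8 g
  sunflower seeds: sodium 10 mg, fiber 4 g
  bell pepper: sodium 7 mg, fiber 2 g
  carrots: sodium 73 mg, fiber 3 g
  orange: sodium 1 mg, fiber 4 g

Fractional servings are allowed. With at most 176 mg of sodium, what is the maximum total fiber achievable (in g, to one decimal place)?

Fiber per mg sodium: orange 4, chickpeas 0.8, sunflower seeds 0.4, bell pepper 0.2857, carrots 0.0411.
With no serving limits, spend the whole sodium allowance on orange: 176 mg / 1 mg × 4 g = 704.0 g.

704.0 g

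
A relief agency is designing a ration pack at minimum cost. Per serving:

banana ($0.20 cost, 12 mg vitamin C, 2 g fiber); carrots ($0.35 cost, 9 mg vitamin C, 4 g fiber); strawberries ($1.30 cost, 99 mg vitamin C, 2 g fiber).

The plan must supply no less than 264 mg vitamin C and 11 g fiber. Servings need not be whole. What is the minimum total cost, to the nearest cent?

banana only: max(264/12, 11/2) = 22 servings → $4.40.
carrots only: max(264/9, 11/4) = 29.33 servings → $10.27.
strawberries only: max(264/99, 11/2) = 5.5 servings → $7.15.
banana + carrots with both targets exact would need a negative amount; discard.
banana + strawberries with both tight: 3.224 servings and 2.276 servings → $3.60.
carrots + strawberries with both tight: 1.484 servings and 2.532 servings → $3.81.
So the least-cost plan costs $3.60.

$3.60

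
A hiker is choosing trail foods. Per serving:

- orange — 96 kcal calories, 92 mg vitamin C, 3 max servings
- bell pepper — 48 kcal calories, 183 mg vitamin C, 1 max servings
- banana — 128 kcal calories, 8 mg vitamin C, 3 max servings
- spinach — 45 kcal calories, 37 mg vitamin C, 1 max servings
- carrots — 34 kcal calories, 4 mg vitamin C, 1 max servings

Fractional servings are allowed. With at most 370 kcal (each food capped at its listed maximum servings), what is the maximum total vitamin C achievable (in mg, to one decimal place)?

Vitamin C per kcal: bell pepper 3.812, orange 0.9583, spinach 0.8222, carrots 0.1176, banana 0.0625.
Take 1 serving of bell pepper: uses 48 kcal, +183.0 mg vitamin C (running total 183.0 mg).
Take 3 servings of orange: uses 288 kcal, +276.0 mg vitamin C (running total 459.0 mg).
Take 0.7556 servings of spinach: uses 34 kcal, +28.0 mg vitamin C (running total 487.0 mg).
Filling greedily by vitamin C-per-kcal is optimal for one linear limit, giving 487.0 mg.

487.0 mg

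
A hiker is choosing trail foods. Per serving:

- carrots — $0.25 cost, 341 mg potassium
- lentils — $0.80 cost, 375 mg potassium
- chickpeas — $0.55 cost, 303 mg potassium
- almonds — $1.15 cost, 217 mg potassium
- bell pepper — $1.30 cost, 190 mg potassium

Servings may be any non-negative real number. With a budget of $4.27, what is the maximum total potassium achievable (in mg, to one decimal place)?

Potassium per dollar: carrots 1364, chickpeas 550.9, lentils 468.8, almonds 188.7, bell pepper 146.2.
With no serving limits, spend the whole cost allowance on carrots: $4.27 / $0.25 × 341 mg = 5824.3 mg.

5824.3 mg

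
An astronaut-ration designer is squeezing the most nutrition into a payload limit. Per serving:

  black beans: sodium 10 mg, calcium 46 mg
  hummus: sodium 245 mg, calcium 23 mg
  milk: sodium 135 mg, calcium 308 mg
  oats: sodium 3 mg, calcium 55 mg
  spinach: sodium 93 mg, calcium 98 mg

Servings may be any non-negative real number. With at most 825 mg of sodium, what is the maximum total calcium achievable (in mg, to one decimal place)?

Calcium per mg sodium: oats 18.33, black beans 4.6, milk 2.281, spinach 1.054, hummus 0.09388.
With no serving limits, spend the whole sodium allowance on oats: 825 mg / 3 mg × 55 mg = 15125.0 mg.

15125.0 mg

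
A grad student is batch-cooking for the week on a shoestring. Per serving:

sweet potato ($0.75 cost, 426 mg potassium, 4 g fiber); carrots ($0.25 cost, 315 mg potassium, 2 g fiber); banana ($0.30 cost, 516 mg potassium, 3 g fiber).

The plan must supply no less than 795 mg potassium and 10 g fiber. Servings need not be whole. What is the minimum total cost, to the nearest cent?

$1.00

The cheapest plan sits at a corner of the feasible region — with two constraints it uses at most two foods.
sweet potato only: max(795/426, 10/4) = 2.5 servings → $1.88.
carrots only: max(795/315, 10/2) = 5 servings → $1.25.
banana only: max(795/516, 10/3) = 3.333 servings → $1.00.
sweet potato + carrots with both targets exact would need a negative amount; discard.
sweet potato + banana: the both-tight solution has a negative serving — not a feasible corner.
carrots + banana with both targets exact would need a negative amount; discard.
The minimum over all feasible corners is $1.00.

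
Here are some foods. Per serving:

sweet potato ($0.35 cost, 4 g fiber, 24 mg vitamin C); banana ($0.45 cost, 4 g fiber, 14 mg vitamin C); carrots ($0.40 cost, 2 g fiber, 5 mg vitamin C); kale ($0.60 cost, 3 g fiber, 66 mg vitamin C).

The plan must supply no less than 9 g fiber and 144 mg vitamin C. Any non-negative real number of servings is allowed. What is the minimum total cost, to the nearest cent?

$1.42

This is a tiny linear program; its minimum lies at a vertex of the feasible set. List the vertices and price them.
sweet potato only: max(9/4, 144/24) = 6 servings → $2.10.
banana only: max(9/4, 144/14) = 10.29 servings → $4.63.
carrots only: max(9/2, 144/5) = 28.8 servings → $11.52.
kale only: max(9/3, 144/66) = 3 servings → $1.80.
sweet potato + banana with both targets exact would need a negative amount; discard.
sweet potato + carrots with both targets exact would need a negative amount; discard.
sweet potato + kale with both tight: 0.8438 servings and 1.875 servings → $1.42.
banana + carrots with both targets exact would need a negative amount; discard.
banana + kale with both tight: 0.7297 servings and 2.027 servings → $1.54.
carrots + kale with both tight: 1.385 servings and 2.077 servings → $1.80.
The minimum over all feasible corners is $1.42.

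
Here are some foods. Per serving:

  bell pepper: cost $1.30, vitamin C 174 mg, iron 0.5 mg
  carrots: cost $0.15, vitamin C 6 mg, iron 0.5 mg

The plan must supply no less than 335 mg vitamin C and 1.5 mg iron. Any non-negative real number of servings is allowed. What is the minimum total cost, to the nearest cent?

$2.62

For a min-cost LP with two ≥-constraints, a basic feasible solution has at most two positive variables.
bell pepper only: max(335/174, 1.5/0.5) = 3 servings → $3.90.
carrots only: max(335/6, 1.5/0.5) = 55.83 servings → $8.38.
bell pepper + carrots with both tight: 1.887 servings and 1.113 servings → $2.62.
So the least-cost plan costs $2.62.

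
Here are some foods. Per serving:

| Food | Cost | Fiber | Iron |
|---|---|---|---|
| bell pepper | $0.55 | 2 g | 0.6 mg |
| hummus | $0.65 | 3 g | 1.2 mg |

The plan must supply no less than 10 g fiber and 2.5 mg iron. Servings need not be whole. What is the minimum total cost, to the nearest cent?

bell pepper only: max(10/2, 2.5/0.6) = 5 servings → $2.75.
hummus only: max(10/3, 2.5/1.2) = 3.333 servings → $2.17.
bell pepper + hummus: the both-tight solution has a negative serving — not a feasible corner.
The minimum over all feasible corners is $2.17.

$2.17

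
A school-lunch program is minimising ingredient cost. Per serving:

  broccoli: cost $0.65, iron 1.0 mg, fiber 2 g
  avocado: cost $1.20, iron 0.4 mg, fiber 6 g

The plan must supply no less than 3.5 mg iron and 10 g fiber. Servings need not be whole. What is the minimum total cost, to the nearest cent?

With two linear requirements the optimum uses one or two foods; enumerate the corners.
broccoli only: max(3.5/1.0, 10/2) = 5 servings → $3.25.
avocado only: max(3.5/0.4, 10/6) = 8.75 servings → $10.50.
broccoli + avocado with both tight: 3.269 servings and 0.5769 servings → $2.82.
So the least-cost plan costs $2.82.

$2.82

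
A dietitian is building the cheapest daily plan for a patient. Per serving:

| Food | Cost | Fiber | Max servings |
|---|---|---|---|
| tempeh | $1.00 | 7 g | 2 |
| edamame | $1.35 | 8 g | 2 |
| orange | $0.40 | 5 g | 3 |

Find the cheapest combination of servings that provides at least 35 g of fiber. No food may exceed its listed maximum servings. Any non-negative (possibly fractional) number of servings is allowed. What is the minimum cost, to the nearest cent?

Cost per g of fiber: orange $0.0800, tempeh $0.1429, edamame $0.1688.
Take 3 servings of orange: +15.0 g fiber for $1.20 (total $1.20, still need 20.0 g).
Take 2 servings of tempeh: +14.0 g fiber for $2.00 (total $3.20, still need 6.0 g).
Take 0.75 servings of edamame: +6.0 g fiber for $1.01 (total $4.21, still need 0.0 g).
Filling from the cheapest source first is optimal under one linear minimum: $4.21.

$4.21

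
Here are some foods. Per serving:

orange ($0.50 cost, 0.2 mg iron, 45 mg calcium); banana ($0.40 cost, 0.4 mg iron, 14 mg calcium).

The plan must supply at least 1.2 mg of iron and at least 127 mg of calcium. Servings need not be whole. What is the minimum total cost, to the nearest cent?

$1.87

At the optimum either one food covers both requirements or two foods hit both targets exactly; no other combination can be cheaper.
orange only: max(1.2/0.2, 127/45) = 6 servings → $3.00.
banana only: max(1.2/0.4, 127/14) = 9.071 servings → $3.63.
orange + banana with both tight: 2.237 servings and 1.882 servings → $1.87.
So the least-cost plan costs $1.87.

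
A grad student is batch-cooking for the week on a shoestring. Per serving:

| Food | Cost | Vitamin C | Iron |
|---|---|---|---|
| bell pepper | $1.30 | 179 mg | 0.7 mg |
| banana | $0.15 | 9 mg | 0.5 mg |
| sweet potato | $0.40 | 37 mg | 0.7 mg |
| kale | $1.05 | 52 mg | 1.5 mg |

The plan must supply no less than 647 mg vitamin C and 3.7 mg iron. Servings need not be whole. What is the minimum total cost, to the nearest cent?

A basic optimal solution has at most two foods positive. Try each food alone and each pair with both targets met exactly.
bell pepper only: max(647/179, 3.7/0.7) = 5.286 servings → $6.87.
banana only: max(647/9, 3.7/0.5) = 71.89 servings → $10.78.
sweet potato only: max(647/37, 3.7/0.7) = 17.49 servings → $6.99.
kale only: max(647/52, 3.7/1.5) = 12.44 servings → $13.06.
bell pepper + banana with both tight: 3.488 servings and 2.517 servings → $4.91.
bell pepper + sweet potato with both tight: 3.179 servings and 2.107 servings → $4.98.
bell pepper + kale with both tight: 3.352 servings and 0.9022 servings → $5.31.
banana + sweet potato with both targets exact would need a negative amount; discard.
banana + kale with both targets exact would need a negative amount; discard.
sweet potato + kale with both targets exact would need a negative amount; discard.
The minimum over all feasible corners is $4.91.

$4.91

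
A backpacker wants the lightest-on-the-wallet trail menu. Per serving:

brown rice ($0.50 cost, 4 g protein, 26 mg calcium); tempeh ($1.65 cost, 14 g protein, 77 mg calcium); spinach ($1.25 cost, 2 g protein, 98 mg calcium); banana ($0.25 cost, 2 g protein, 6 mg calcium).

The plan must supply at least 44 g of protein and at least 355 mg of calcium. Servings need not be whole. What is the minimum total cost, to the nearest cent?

$6.31

Two binding constraints pin down two serving amounts, so the optimal mix uses at most two foods. The candidates are each food alone (scaled to the tighter of protein/calcium) and each pair with both constraints tight.
brown rice only: max(44/4, 355/26) = 13.65 servings → $6.83.
tempeh only: max(44/14, 355/77) = 4.61 servings → $7.61.
spinach only: max(44/2, 355/98) = 22 servings → $27.50.
banana only: max(44/2, 355/6) = 59.17 servings → $14.79.
brown rice + tempeh: intersection lies outside the first quadrant.
brown rice + spinach with both tight: 10.59 servings and 0.8118 servings → $6.31.
brown rice + banana with both targets exact would need a negative amount; discard.
tempeh + spinach with both tight: 2.957 servings and 1.299 servings → $6.50.
tempeh + banana with both targets exact would need a negative amount; discard.
spinach + banana with both tight: 2.424 servings and 19.58 servings → $7.92.
The minimum over all feasible corners is $6.31.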